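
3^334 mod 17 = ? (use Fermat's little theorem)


Fermat's little theorem: if p is prime and gcd(a,p)=1, then a^(p-1) ≡ 1 (mod p)
p = 17 is prime, gcd(3,17) = 1
Reduce exponent: 334 mod 16 = 14
So 3^334 ≡ 3^14 (mod 17)
3^14 mod 17 = 2

3^334 ≡ 2 (mod 17)


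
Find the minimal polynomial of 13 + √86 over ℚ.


Let α = 13 + √86. Then α - 13 = √86, so (α - 13)² = 86, giving α² - 26α + 83 = 0. Degree 2 and α ∉ ℚ, so this is the minimal polynomial.

Minimal polynomial: x² - 26x + 83


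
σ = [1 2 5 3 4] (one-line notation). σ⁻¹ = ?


To find σ⁻¹, swap domain and range:
σ(1) = 1 → σ⁻¹(1) = 1
σ(2) = 2 → σ⁻¹(2) = 2
σ(3) = 5 → σ⁻¹(5) = 3
σ(4) = 3 → σ⁻¹(3) = 4
σ(5) = 4 → σ⁻¹(4) = 5

σ⁻¹ = [1 2 4 5 3]


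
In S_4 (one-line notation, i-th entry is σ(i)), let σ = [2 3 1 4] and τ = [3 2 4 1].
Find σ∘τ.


σ∘τ: apply τ first, then σ
1 →τ 3 →σ 1
2 →τ 2 →σ 3
3 →τ 4 →σ 4
4 →τ 1 →σ 2

σ∘τ = [1 3 4 2]


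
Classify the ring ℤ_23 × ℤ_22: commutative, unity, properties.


Direct product ring; commutative with unity (1,1); but (1,0)·(0,1) = (0,0) gives zero divisors, so not an integral domain
Commutative: Yes
Integral domain: No
Has unity: Yes

ℤ_23 × ℤ_22: Commutative=Yes, Unity=Yes


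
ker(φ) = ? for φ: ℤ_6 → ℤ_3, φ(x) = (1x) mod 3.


Kernel = preimage of identity
ker(φ) = {x ∈ ℤ_6 : 1x ≡ 0 (mod 3)}. Since 3 | 6, φ is well-defined. The kernel is the cyclic subgroup ⟨3⟩ of ℤ_6 (order 2), i.e. {0, 3}

ker(φ) = {0, 3}


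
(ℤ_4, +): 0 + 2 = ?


Operation: addition mod 4
0 + 2 = (a + b) mod 4 with a = 0, b = 2

0 + 2 = 2


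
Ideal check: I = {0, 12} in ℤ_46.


Check ideal conditions for I = {0, 12} in ℤ_46:
(1) I is an additive subgroup? No
(2) For r ∈ ℤ_46 and a ∈ I: r·a ∈ I? No  [counterexample: r=2, a=12, r·a mod 46 = 24 ∉ I]

No, I is not an ideal of ℤ_46


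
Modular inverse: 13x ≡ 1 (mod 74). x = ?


Use the extended Euclidean algorithm to write 1 = 13·s + 74·t; then s mod 74 is the inverse.
Euclidean algorithm:
  13 = 0·74 + 13
  74 = 5·13 + 9
  13 = 1·9 + 4
  9 = 2·4 + 1
  4 = 4·1 + 0
gcd(13,74) = 1
Back-substitution gives: 13·(-17) + 74·(3) = 1
So 13⁻¹ ≡ -17 ≡ 57 (mod 74)
Check: 13 × 57 = 741 ≡ 1 (mod 74) ✓

13⁻¹ ≡ 57 (mod 74)


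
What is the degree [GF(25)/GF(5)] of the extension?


GF(25) = GF(5^2), so the extension degree is 2

[GF(25)/GF(5)] = 2


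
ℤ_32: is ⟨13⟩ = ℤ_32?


g generates ℤ_n iff gcd(g, n) = 1
gcd(13, 32) = 1
Since gcd = 1, 13 is a generator.

Yes, 13 generates ℤ_32


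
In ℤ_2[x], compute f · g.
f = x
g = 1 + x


Expand and collect like terms; reduce coefficients mod 2:
x^0: 0·1 = 0 ≡ 0 (mod 2)
x^1: 0·1 + 1·1 = 1 ≡ 1 (mod 2)
x^2: 1·1 = 1 ≡ 1 (mod 2)
Result: x + x^2

f · g = x + x^2


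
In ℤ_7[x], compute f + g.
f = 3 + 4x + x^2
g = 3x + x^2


Add coefficients mod 7:
x^0: 3 + 0 = 3 (mod 7)
x^1: 4 + 3 = 0 (mod 7)
x^2: 1 + 1 = 2 (mod 7)
Result: 3 + 2x^2

f + g = 3 + 2x^2


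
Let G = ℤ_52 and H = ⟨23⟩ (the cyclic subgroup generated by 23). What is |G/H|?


|⟨23⟩| = n / gcd(23, 52) = 52 / 1 = 52
H is normal (ℤ_52 is abelian).
|G/H| = |G| / |H| = 52 / 52 = 1

|G/H| = 1


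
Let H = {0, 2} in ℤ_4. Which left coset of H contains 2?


2 + H = {2 + h (mod 4) : h ∈ H}
2+0=2, 2+2=0
2 + H = {0, 2} = 0 + H

2 + H = {0, 2}


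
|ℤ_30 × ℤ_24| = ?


|A × B| = |A| · |B|
|ℤ_30 × ℤ_24| = 30 × 24 = 720

|ℤ_30 × ℤ_24| = 720


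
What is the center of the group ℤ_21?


Z(G) = {g ∈ G | gx = xg for all x ∈ G}
ℤ_21 is abelian, so Z(G) = G

Z(ℤ_21) = ℤ_21


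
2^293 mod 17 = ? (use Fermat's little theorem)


Fermat's little theorem: if p is prime and gcd(a,p)=1, then a^(p-1) ≡ 1 (mod p)
p = 17 is prime, gcd(2,17) = 1
Reduce exponent: 293 mod 16 = 5
So 2^293 ≡ 2^5 (mod 17)
2^5 mod 17 = 15

2^293 ≡ 15 (mod 17)


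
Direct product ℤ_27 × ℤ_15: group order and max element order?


|ℤ_27 × ℤ_15| = 27 × 15 = 405
Max element order = lcm(27,15) = 135
Cyclic? No (gcd=3)

|ℤ_27×ℤ_15| = 405, max element order = 135


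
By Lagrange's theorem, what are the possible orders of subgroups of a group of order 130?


Lagrange's theorem: |H| divides |G|
|G| = 130
Divisors of 130: 1, 2, 5, 10, 13, 26, 65, 130

Possible subgroup orders: {1, 2, 5, 10, 13, 26, 65, 130}


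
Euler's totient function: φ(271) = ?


Factor n: 271 = 271
φ(n) = n · ∏(1 - 1/p) over distinct primes p | n
φ(271) = 271 · (1 - 1/271) = 270

φ(271) = 270


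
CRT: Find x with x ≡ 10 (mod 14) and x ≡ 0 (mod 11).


m₁ = 14, m₂ = 11, gcd = 1, so CRT applies. M = m₁·m₂ = 154
Let M₁ = M/m₁ = 11, M₂ = M/m₂ = 14
Find y₁ ≡ M₁⁻¹ (mod m₁): 11⁻¹ ≡ 9 (mod 14)
Find y₂ ≡ M₂⁻¹ (mod m₂): 14⁻¹ ≡ 4 (mod 11)
x = a₁·M₁·y₁ + a₂·M₂·y₂ = 10·11·9 + 0·14·4 = 990
Reduce mod 154: x ≡ 66
Check: 66 mod 14 = 10 ✓, 66 mod 11 = 0 ✓

x ≡ 66 (mod 154)


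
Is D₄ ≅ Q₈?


Comparing D₄ and Q₈:
D₄ has 5 elements of order 2; Q₈ has only 1

No, D₄ ≇ Q₈


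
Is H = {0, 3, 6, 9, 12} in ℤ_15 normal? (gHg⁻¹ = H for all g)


H = {0, 3, 6, 9, 12} in ℤ_15
ℤ_15 is abelian; every subgroup of an abelian group is normal

Yes, normal subgroup


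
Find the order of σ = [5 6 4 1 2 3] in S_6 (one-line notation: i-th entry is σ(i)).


Cycle decomposition: (1 5 2 6 3 4)
Cycle lengths: 6
Order = lcm(6) = 6

ord(σ) = 6


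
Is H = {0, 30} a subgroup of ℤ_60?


Subgroup test for H = {0, 30} in (ℤ_60, +):
(1) 0 ∈ H? Yes
(2) Closure: for all a,b ∈ H, (a+b) mod 60 ∈ H? Yes
(3) Inverses: for all a ∈ H, -a mod 60 ∈ H? Yes

Yes, H is a subgroup of ℤ_60


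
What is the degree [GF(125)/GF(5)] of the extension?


GF(125) = GF(5^3), so the extension degree is 3

[GF(125)/GF(5)] = 3


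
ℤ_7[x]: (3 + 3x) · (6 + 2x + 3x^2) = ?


Expand and collect like terms; reduce coefficients mod 7:
x^0: 3·6 = 18 ≡ 4 (mod 7)
x^1: 3·2 + 3·6 = 24 ≡ 3 (mod 7)
x^2: 3·3 + 3·2 = 15 ≡ 1 (mod 7)
x^3: 3·3 = 9 ≡ 2 (mod 7)
Result: 4 + 3x + x^2 + 2x^3

f · g = 4 + 3x + x^2 + 2x^3


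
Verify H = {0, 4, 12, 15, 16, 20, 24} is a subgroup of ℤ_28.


Subgroup test for H = {0, 4, 12, 15, 16, 20, 24} in (ℤ_28, +):
(1) 0 ∈ H? Yes
(2) Closure: for all a,b ∈ H, (a+b) mod 28 ∈ H? No  [counterexample: 4 + 4 = 8 ∉ H]
(3) Inverses: for all a ∈ H, -a mod 28 ∈ H? No

No, H is not a subgroup of ℤ_28


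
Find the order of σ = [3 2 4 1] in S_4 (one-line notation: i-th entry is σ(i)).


Cycle decomposition: (1 3 4)
Cycle lengths: 3
Order = lcm(3) = 3

ord(σ) = 3


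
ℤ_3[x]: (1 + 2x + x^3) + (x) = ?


Add coefficients mod 3:
x^0: 1 + 0 = 1 (mod 3)
x^1: 2 + 1 = 0 (mod 3)
x^2: 0 + 0 = 0 (mod 3)
x^3: 1 + 0 = 1 (mod 3)
Result: 1 + x^3

f + g = 1 + x^3


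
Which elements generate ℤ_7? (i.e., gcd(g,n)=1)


g generates ℤ_n iff gcd(g,n) = 1
Checking each g ∈ {1,...,6}:
gcd(1,7) = 1
gcd(2,7) = 1
gcd(3,7) = 1
gcd(4,7) = 1
gcd(5,7) = 1
gcd(6,7) = 1
Generators: {1, 2, 3, 4, 5, 6}
Number of generators = φ(7) = 6

Generators of ℤ_7 = {1, 2, 3, 4, 5, 6}


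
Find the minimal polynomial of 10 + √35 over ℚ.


Let α = 10 + √35. Then α - 10 = √35, so (α - 10)² = 35, giving α² - 20α + 65 = 0. Degree 2 and α ∉ ℚ, so this is the minimal polynomial.

Minimal polynomial: x² - 20x + 65


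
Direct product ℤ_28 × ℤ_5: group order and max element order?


|ℤ_28 × ℤ_5| = 28 × 5 = 140
Max element order = lcm(28,5) = 140
Cyclic? Yes (gcd=1)

|ℤ_28×ℤ_5| = 140, max element order = 140


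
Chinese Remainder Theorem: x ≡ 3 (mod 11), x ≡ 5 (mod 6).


m₁ = 11, m₂ = 6, gcd = 1, so CRT applies. M = m₁·m₂ = 66
Let M₁ = M/m₁ = 6, M₂ = M/m₂ = 11
Find y₁ ≡ M₁⁻¹ (mod m₁): 6⁻¹ ≡ 2 (mod 11)
Find y₂ ≡ M₂⁻¹ (mod m₂): 11⁻¹ ≡ 5 (mod 6)
x = a₁·M₁·y₁ + a₂·M₂·y₂ = 3·6·2 + 5·11·5 = 311
Reduce mod 66: x ≡ 47
Check: 47 mod 11 = 3 ✓, 47 mod 6 = 5 ✓

x ≡ 47 (mod 66)


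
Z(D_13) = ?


Z(G) = {g ∈ G | gx = xg for all x ∈ G}
For odd n, Z(D_n) = {e}: no nontrivial rotation commutes with all reflections

Z(D_13) = {e}


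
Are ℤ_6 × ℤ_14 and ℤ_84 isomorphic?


Comparing ℤ_6 × ℤ_14 and ℤ_84:
gcd(6,14) = 2 ≠ 1. Max element order in ℤ_6×ℤ_14 is lcm(6,14) = 42 < 84, so it has no element of order 84

No, ℤ_6 × ℤ_14 ≇ ℤ_84


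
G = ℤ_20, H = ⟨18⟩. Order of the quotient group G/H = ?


|⟨18⟩| = n / gcd(18, 20) = 20 / 2 = 10
H is normal (ℤ_20 is abelian).
|G/H| = |G| / |H| = 20 / 10 = 2

|G/H| = 2


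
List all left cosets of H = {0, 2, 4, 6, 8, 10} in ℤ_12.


H = {0, 2, 4, 6, 8, 10}, |H| = 6
Number of cosets = |G|/|H| = 12/6 = 2
0 + H = {0, 2, 4, 6, 8, 10}
1 + H = {1, 3, 5, 7, 9, 11}

Cosets: 0+H={0,2,4,6,8,10}; 1+H={1,3,5,7,9,11}


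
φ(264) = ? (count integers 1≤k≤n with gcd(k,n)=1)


Factor n: 264 = 2^3 × 3 × 11
φ(n) = n · ∏(1 - 1/p) over distinct primes p | n
φ(264) = 264 · (1 - 1/2) · (1 - 1/3) · (1 - 1/11) = 80

φ(264) = 80


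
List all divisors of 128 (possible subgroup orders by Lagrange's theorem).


Lagrange's theorem: |H| divides |G|
|G| = 128
Divisors of 128: 1, 2, 4, 8, 16, 32, 64, 128

Possible subgroup orders: {1, 2, 4, 8, 16, 32, 64, 128}


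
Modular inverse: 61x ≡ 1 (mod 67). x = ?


Use the extended Euclidean algorithm to write 1 = 61·s + 67·t; then s mod 67 is the inverse.
Euclidean algorithm:
  61 = 0·67 + 61
  67 = 1·61 + 6
  61 = 10·6 + 1
  6 = 6·1 + 0
gcd(61,67) = 1
Back-substitution gives: 61·(11) + 67·(-10) = 1
So 61⁻¹ ≡ 11 ≡ 11 (mod 67)
Check: 61 × 11 = 671 ≡ 1 (mod 67) ✓

61⁻¹ ≡ 11 (mod 67)


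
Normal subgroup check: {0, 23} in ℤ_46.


H = {0, 23} in ℤ_46
ℤ_46 is abelian; every subgroup of an abelian group is normal

Yes, normal subgroup


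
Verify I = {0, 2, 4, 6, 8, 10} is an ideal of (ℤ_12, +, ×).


Check ideal conditions for I = {0, 2, 4, 6, 8, 10} in ℤ_12:
(1) I is an additive subgroup? Yes
(2) For r ∈ ℤ_12 and a ∈ I: r·a ∈ I? Yes

Yes, I is an ideal of ℤ_12


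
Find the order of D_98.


|D_n| = 2n (n rotations and n reflections)
|D_98| = 2×98 = 196

|D_98| = 196


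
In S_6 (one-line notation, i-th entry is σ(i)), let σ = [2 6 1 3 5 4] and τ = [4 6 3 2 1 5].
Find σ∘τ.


σ∘τ: apply τ first, then σ
1 →τ 4 →σ 3
2 →τ 6 →σ 4
3 →τ 3 →σ 1
4 →τ 2 →σ 6
5 →τ 1 →σ 2
6 →τ 5 →σ 5

σ∘τ = [3 4 1 6 2 5]


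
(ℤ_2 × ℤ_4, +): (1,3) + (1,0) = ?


Operation: componentwise addition mod (2, 4)
(1,3) + (1,0) = ((a₁+b₁) mod 2, (a₂+b₂) mod 4) with a = (1,3), b = (1,0)

(1,3) + (1,0) = (0,3)


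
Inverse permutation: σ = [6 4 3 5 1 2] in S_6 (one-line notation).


To find σ⁻¹, swap domain and range:
σ(1) = 6 → σ⁻¹(6) = 1
σ(2) = 4 → σ⁻¹(4) = 2
σ(3) = 3 → σ⁻¹(3) = 3
σ(4) = 5 → σ⁻¹(5) = 4
σ(5) = 1 → σ⁻¹(1) = 5
σ(6) = 2 → σ⁻¹(2) = 6

σ⁻¹ = [5 6 3 2 4 1]


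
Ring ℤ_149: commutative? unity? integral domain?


ℤ_149 is a commutative ring with unity 1; 149 is prime, so ℤ_149 is a field (hence an integral domain)
Commutative: Yes
Integral domain: Yes
Has unity: Yes

ℤ_149: Commutative=Yes, Unity=Yes


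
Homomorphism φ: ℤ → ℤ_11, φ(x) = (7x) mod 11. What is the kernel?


Kernel = preimage of identity
ker(φ) = {x ∈ ℤ : 7x ≡ 0 (mod 11)}. gcd(7,11) = 1, so 7x ≡ 0 (mod 11) ⟺ x ≡ 0 (mod 11/1 = 11). Hence ker(φ) = 11ℤ

ker(φ) = 11ℤ


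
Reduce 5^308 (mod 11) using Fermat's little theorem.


Fermat's little theorem: if p is prime and gcd(a,p)=1, then a^(p-1) ≡ 1 (mod p)
p = 11 is prime, gcd(5,11) = 1
Reduce exponent: 308 mod 10 = 8
So 5^308 ≡ 5^8 (mod 11)
5^8 mod 11 = 4

5^308 ≡ 4 (mod 11)


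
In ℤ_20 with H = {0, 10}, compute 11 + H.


11 + H = {11 + h (mod 20) : h ∈ H}
11+0=11, 11+10=1
11 + H = {1, 11} = 1 + H

11 + H = {1, 11}


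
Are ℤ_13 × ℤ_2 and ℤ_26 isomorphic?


Comparing ℤ_13 × ℤ_2 and ℤ_26:
gcd(13,2) = 1, so ℤ_13 × ℤ_2 ≅ ℤ_26 (CRT)

Yes, ℤ_13 × ℤ_2 ≅ ℤ_26


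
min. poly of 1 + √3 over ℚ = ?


Let α = 1 + √3. Then α - 1 = √3, so (α - 1)² = 3, giving α² - 2α - 2 = 0. Degree 2 and α ∉ ℚ, so this is the minimal polynomial.

Minimal polynomial: x² - 2x - 2


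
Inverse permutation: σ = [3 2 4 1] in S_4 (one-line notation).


To find σ⁻¹, swap domain and range:
σ(1) = 3 → σ⁻¹(3) = 1
σ(2) = 2 → σ⁻¹(2) = 2
σ(3) = 4 → σ⁻¹(4) = 3
σ(4) = 1 → σ⁻¹(1) = 4

σ⁻¹ = [4 2 1 3]


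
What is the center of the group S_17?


Z(G) = {g ∈ G | gx = xg for all x ∈ G}
S_n is non-abelian for n ≥ 3; Z(S_17) is trivial

Z(S_17) = {e}


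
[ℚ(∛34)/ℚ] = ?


∛34 has minimal polynomial x³ - 34 (irreducible over ℚ since 34 is not a perfect cube)

[ℚ(∛34)/ℚ] = 3


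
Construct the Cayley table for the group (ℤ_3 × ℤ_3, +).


Elements: {(0,0), (0,1), (0,2), (1,0), (1,1), (1,2), (2,0), (2,1), (2,2)}
Operation: componentwise addition mod (3, 3)
Entry (a, b) = ((a₁+b₁) mod 3, (a₂+b₂) mod 3)

Cayley table:
      | (0,0) | (0,1) | (0,2) | (1,0) | (1,1) | (1,2) | (2,0) | (2,1) | (2,2)
(0,0) | (0,0) | (0,1) | (0,2) | (1,0) | (1,1) | (1,2) | (2,0) | (2,1) | (2,2)
(0,1) | (0,1) | (0,2) | (0,0) | (1,1) | (1,2) | (1,0) | (2,1) | (2,2) | (2,0)
(0,2) | (0,2) | (0,0) | (0,1) | (1,2) | (1,0) | (1,1) | (2,2) | (2,0) | (2,1)
(1,0) | (1,0) | (1,1) | (1,2) | (2,0) | (2,1) | (2,2) | (0,0) | (0,1) | (0,2)
(1,1) | (1,1) | (1,2) | (1,0) | (2,1) | (2,2) | (2,0) | (0,1) | (0,2) | (0,0)
(1,2) | (1,2) | (1,0) | (1,1) | (2,2) | (2,0) | (2,1) | (0,2) | (0,0) | (0,1)
(2,0) | (2,0) | (2,1) | (2,2) | (0,0) | (0,1) | (0,2) | (1,0) | (1,1) | (1,2)
(2,1) | (2,1) | (2,2) | (2,0) | (0,1) | (0,2) | (0,0) | (1,1) | (1,2) | (1,0)
(2,2) | (2,2) | (2,0) | (2,1) | (0,2) | (0,0) | (0,1) | (1,2) | (1,0) | (1,1)


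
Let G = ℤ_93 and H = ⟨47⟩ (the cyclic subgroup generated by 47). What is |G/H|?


|⟨47⟩| = n / gcd(47, 93) = 93 / 1 = 93
H is normal (ℤ_93 is abelian).
|G/H| = |G| / |H| = 93 / 93 = 1

|G/H| = 1


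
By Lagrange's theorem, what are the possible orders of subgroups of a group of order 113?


Lagrange's theorem: |H| divides |G|
|G| = 113
Divisors of 113: 1, 113

Possible subgroup orders: {1, 113}


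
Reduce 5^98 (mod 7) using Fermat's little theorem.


Fermat's little theorem: if p is prime and gcd(a,p)=1, then a^(p-1) ≡ 1 (mod p)
p = 7 is prime, gcd(5,7) = 1
Reduce exponent: 98 mod 6 = 2
So 5^98 ≡ 5^2 (mod 7)
5^2 mod 7 = 4

5^98 ≡ 4 (mod 7)


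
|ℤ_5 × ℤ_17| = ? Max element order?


|ℤ_5 × ℤ_17| = 5 × 17 = 85
Max element order = lcm(5,17) = 85
Cyclic? Yes (gcd=1)

|ℤ_5×ℤ_17| = 85, max element order = 85


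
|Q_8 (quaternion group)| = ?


Q_8 = {±1, ±i, ±j, ±k}
|Q_8| = 8

|Q_8 (quaternion group)| = 8


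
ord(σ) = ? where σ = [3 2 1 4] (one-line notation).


Cycle decomposition: (1 3)
Cycle lengths: 2
Order = lcm(2) = 2

ord(σ) = 2


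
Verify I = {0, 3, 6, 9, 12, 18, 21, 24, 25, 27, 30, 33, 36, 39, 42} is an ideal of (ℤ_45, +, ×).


Check ideal conditions for I = {0, 3, 6, 9, 12, 18, 21, 24, 25, 27, 30, 33, 36, 39, 42} in ℤ_45:
(1) I is an additive subgroup? No
(2) For r ∈ ℤ_45 and a ∈ I: r·a ∈ I? No  [counterexample: r=2, a=25, r·a mod 45 = 5 ∉ I]

No, I is not an ideal of ℤ_45


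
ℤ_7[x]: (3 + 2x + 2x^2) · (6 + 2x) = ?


Expand and collect like terms; reduce coefficients mod 7:
x^0: 3·6 = 18 ≡ 4 (mod 7)
x^1: 3·2 + 2·6 = 18 ≡ 4 (mod 7)
x^2: 2·2 + 2·6 = 16 ≡ 2 (mod 7)
x^3: 2·2 = 4 ≡ 4 (mod 7)
Result: 4 + 4x + 2x^2 + 4x^3

f · g = 4 + 4x + 2x^2 + 4x^3


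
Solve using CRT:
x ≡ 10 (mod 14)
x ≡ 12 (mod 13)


m₁ = 14, m₂ = 13, gcd = 1, so CRT applies. M = m₁·m₂ = 182
Let M₁ = M/m₁ = 13, M₂ = M/m₂ = 14
Find y₁ ≡ M₁⁻¹ (mod m₁): 13⁻¹ ≡ 13 (mod 14)
Find y₂ ≡ M₂⁻¹ (mod m₂): 14⁻¹ ≡ 1 (mod 13)
x = a₁·M₁·y₁ + a₂·M₂·y₂ = 10·13·13 + 12·14·1 = 1858
Reduce mod 182: x ≡ 38
Check: 38 mod 14 = 10 ✓, 38 mod 13 = 12 ✓

x ≡ 38 (mod 182)


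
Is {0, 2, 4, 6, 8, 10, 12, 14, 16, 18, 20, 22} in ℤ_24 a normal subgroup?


H = {0, 2, 4, 6, 8, 10, 12, 14, 16, 18, 20, 22} in ℤ_24
ℤ_24 is abelian; every subgroup of an abelian group is normal

Yes, normal subgroup


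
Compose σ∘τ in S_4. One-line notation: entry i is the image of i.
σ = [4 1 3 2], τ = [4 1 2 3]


σ∘τ: apply τ first, then σ
1 →τ 4 →σ 2
2 →τ 1 →σ 4
3 →τ 2 →σ 1
4 →τ 3 →σ 3

σ∘τ = [2 4 1 3]


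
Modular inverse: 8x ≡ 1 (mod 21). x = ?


Use the extended Euclidean algorithm to write 1 = 8·s + 21·t; then s mod 21 is the inverse.
Euclidean algorithm:
  8 = 0·21 + 8
  21 = 2·8 + 5
  8 = 1·5 + 3
  5 = 1·3 + 2
  3 = 1·2 + 1
  2 = 2·1 + 0
gcd(8,21) = 1
Back-substitution gives: 8·(8) + 21·(-3) = 1
So 8⁻¹ ≡ 8 ≡ 8 (mod 21)
Check: 8 × 8 = 64 ≡ 1 (mod 21) ✓

8⁻¹ ≡ 8 (mod 21)


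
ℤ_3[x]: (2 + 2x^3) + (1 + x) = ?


Add coefficients mod 3:
x^0: 2 + 1 = 0 (mod 3)
x^1: 0 + 1 = 1 (mod 3)
x^2: 0 + 0 = 0 (mod 3)
x^3: 2 + 0 = 2 (mod 3)
Result: x + 2x^3

f + g = x + 2x^3


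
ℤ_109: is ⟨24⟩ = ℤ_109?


g generates ℤ_n iff gcd(g, n) = 1
gcd(24, 109) = 1
Since gcd = 1, 24 is a generator.

Yes, 24 generates ℤ_109


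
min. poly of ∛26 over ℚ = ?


∛26 satisfies x³ - 26 = 0, irreducible over ℚ (no rational root; 26 is not a perfect cube)

Minimal polynomial: x³ - 26


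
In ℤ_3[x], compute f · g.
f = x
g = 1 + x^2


Expand and collect like terms; reduce coefficients mod 3:
x^0: 0·1 = 0 ≡ 0 (mod 3)
x^1: 0·0 + 1·1 = 1 ≡ 1 (mod 3)
x^2: 0·1 + 1·0 = 0 ≡ 0 (mod 3)
x^3: 1·1 = 1 ≡ 1 (mod 3)
Result: x + x^3

f · g = x + x^3


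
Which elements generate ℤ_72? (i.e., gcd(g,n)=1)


g generates ℤ_n iff gcd(g,n) = 1
Prime factors of 72: 2, 3
Generators are g ∈ {1,...,71} not divisible by any of these primes.
Generators: {1, 5, 7, 11, 13, 17, 19, 23, 25, 29, 31, 35, 37, 41, 43, 47, 49, 53, 55, 59, 61, 65, 67, 71}
Number of generators = φ(72) = 24

Generators of ℤ_72 = {1, 5, 7, 11, 13, 17, 19, 23, 25, 29, 31, 35, 37, 41, 43, 47, 49, 53, 55, 59, 61, 65, 67, 71}


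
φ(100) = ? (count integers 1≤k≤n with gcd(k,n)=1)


Factor n: 100 = 2^2 × 5^2
φ(n) = n · ∏(1 - 1/p) over distinct primes p | n
φ(100) = 100 · (1 - 1/2) · (1 - 1/5) = 40

φ(100) = 40


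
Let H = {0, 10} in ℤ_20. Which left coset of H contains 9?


9 + H = {9 + h (mod 20) : h ∈ H}
9+0=9, 9+10=19

9 + H = {9, 19}


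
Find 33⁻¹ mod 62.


Use the extended Euclidean algorithm to write 1 = 33·s + 62·t; then s mod 62 is the inverse.
Euclidean algorithm:
  33 = 0·62 + 33
  62 = 1·33 + 29
  33 = 1·29 + 4
  29 = 7·4 + 1
  4 = 4·1 + 0
gcd(33,62) = 1
Back-substitution gives: 33·(-15) + 62·(8) = 1
So 33⁻¹ ≡ -15 ≡ 47 (mod 62)
Check: 33 × 47 = 1551 ≡ 1 (mod 62) ✓

33⁻¹ ≡ 47 (mod 62)


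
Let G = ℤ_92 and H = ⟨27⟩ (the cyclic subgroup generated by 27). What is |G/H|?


|⟨27⟩| = n / gcd(27, 92) = 92 / 1 = 92
H is normal (ℤ_92 is abelian).
|G/H| = |G| / |H| = 92 / 92 = 1

|G/H| = 1


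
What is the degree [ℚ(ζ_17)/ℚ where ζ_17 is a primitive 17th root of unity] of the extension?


[ℚ(ζ_n):ℚ] = deg Φ_n(x) = φ(n). Here φ(17) = 16

[ℚ(ζ_17)/ℚ where ζ_17 is a primitive 17th root of unity] = 16


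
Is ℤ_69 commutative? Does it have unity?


ℤ_69 is a commutative ring with unity 1; 69 = 3×23 is composite, so 3·23 ≡ 0 gives zero divisors (not an integral domain)
Commutative: Yes
Integral domain: No
Has unity: Yes

ℤ_69: Commutative=Yes, Unity=Yes


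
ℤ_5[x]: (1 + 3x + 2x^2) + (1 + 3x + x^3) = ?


Add coefficients mod 5:
x^0: 1 + 1 = 2 (mod 5)
x^1: 3 + 3 = 1 (mod 5)
x^2: 2 + 0 = 2 (mod 5)
x^3: 0 + 1 = 1 (mod 5)
Result: 2 + x + 2x^2 + x^3

f + g = 2 + x + 2x^2 + x^3


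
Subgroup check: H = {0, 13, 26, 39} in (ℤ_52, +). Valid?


Subgroup test for H = {0, 13, 26, 39} in (ℤ_52, +):
(1) 0 ∈ H? Yes
(2) Closure: for all a,b ∈ H, (a+b) mod 52 ∈ H? Yes
(3) Inverses: for all a ∈ H, -a mod 52 ∈ H? Yes

Yes, H is a subgroup of ℤ_52


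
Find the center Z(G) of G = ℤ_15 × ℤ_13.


Z(G) = {g ∈ G | gx = xg for all x ∈ G}
Direct product of abelian groups is abelian, so Z(G) = G

Z(ℤ_15 × ℤ_13) = ℤ_15 × ℤ_13


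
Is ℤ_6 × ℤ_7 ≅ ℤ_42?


Comparing ℤ_6 × ℤ_7 and ℤ_42:
gcd(6,7) = 1, so ℤ_6 × ℤ_7 ≅ ℤ_42 (CRT)

Yes, ℤ_6 × ℤ_7 ≅ ℤ_42


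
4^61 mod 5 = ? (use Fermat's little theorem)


Fermat's little theorem: if p is prime and gcd(a,p)=1, then a^(p-1) ≡ 1 (mod p)
p = 5 is prime, gcd(4,5) = 1
Reduce exponent: 61 mod 4 = 1
So 4^61 ≡ 4^1 (mod 5)
4^1 mod 5 = 4

4^61 ≡ 4 (mod 5)


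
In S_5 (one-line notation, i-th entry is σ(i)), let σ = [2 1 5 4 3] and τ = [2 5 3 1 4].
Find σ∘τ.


σ∘τ: apply τ first, then σ
1 →τ 2 →σ 1
2 →τ 5 →σ 3
3 →τ 3 →σ 5
4 →τ 1 →σ 2
5 →τ 4 →σ 4

σ∘τ = [1 3 5 2 4]


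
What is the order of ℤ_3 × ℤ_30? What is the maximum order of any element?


|ℤ_3 × ℤ_30| = 3 × 30 = 90
Max element order = lcm(3,30) = 30
Cyclic? No (gcd=3)

|ℤ_3×ℤ_30| = 90, max element order = 30


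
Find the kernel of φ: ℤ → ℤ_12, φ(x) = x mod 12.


Kernel = preimage of identity
ker(φ) = {x ∈ ℤ : x ≡ 0 (mod 12)} = 12ℤ = {0, ±12, ±24, ...}

ker(φ) = 12ℤ


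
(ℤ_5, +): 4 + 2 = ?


Operation: addition mod 5
4 + 2 = (a + b) mod 5 with a = 4, b = 2

4 + 2 = 1


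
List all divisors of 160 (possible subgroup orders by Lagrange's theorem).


Lagrange's theorem: |H| divides |G|
|G| = 160
Divisors of 160: 1, 2, 4, 5, 8, 10, 16, 20, 32, 40, 80, 160

Possible subgroup orders: {1, 2, 4, 5, 8, 10, 16, 20, 32, 40, 80, 160}


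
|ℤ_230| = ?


ℤ_n has n elements.

|ℤ_230| = 230


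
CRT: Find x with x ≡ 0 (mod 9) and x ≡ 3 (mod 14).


m₁ = 9, m₂ = 14, gcd = 1, so CRT applies. M = m₁·m₂ = 126
Let M₁ = M/m₁ = 14, M₂ = M/m₂ = 9
Find y₁ ≡ M₁⁻¹ (mod m₁): 14⁻¹ ≡ 2 (mod 9)
Find y₂ ≡ M₂⁻¹ (mod m₂): 9⁻¹ ≡ 11 (mod 14)
x = a₁·M₁·y₁ + a₂·M₂·y₂ = 0·14·2 + 3·9·11 = 297
Reduce mod 126: x ≡ 45
Check: 45 mod 9 = 0 ✓, 45 mod 14 = 3 ✓

x ≡ 45 (mod 126)


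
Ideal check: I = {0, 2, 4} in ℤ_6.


Check ideal conditions for I = {0, 2, 4} in ℤ_6:
(1) I is an additive subgroup? Yes
(2) For r ∈ ℤ_6 and a ∈ I: r·a ∈ I? Yes

Yes, I is an ideal of ℤ_6


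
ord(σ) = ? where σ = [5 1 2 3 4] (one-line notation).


Cycle decomposition: (1 5 4 3 2)
Cycle lengths: 5
Order = lcm(5) = 5

ord(σ) = 5


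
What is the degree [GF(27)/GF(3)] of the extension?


GF(27) = GF(3^3), so the extension degree is 3

[GF(27)/GF(3)] = 3


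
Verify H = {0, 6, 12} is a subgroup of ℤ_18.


Subgroup test for H = {0, 6, 12} in (ℤ_18, +):
(1) 0 ∈ H? Yes
(2) Closure: for all a,b ∈ H, (a+b) mod 18 ∈ H? Yes
(3) Inverses: for all a ∈ H, -a mod 18 ∈ H? Yes

Yes, H is a subgroup of ℤ_18


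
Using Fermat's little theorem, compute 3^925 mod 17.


Fermat's little theorem: if p is prime and gcd(a,p)=1, then a^(p-1) ≡ 1 (mod p)
p = 17 is prime, gcd(3,17) = 1
Reduce exponent: 925 mod 16 = 13
So 3^925 ≡ 3^13 (mod 17)
3^13 mod 17 = 12

3^925 ≡ 12 (mod 17)


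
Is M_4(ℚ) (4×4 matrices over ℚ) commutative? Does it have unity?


Matrix multiplication is non-commutative for n ≥ 2; the identity matrix I is the unity; singular matrices give zero divisors, so not an integral domain
Commutative: No
Integral domain: No
Has unity: Yes

M_4(ℚ) (4×4 matrices over ℚ): Commutative=No, Unity=Yes


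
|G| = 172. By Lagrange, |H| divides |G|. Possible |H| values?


Lagrange's theorem: |H| divides |G|
|G| = 172
Divisors of 172: 1, 2, 4, 43, 86, 172

Possible subgroup orders: {1, 2, 4, 43, 86, 172}


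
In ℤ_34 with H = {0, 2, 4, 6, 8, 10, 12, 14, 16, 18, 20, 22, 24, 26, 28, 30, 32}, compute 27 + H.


27 + H = {27 + h (mod 34) : h ∈ H}
27+0=27, 27+2=29, 27+4=31, 27+6=33, 27+8=1, 27+10=3, 27+12=5, 27+14=7, 27+16=9, 27+18=11, 27+20=13, 27+22=15, 27+24=17, 27+26=19, 27+28=21, 27+30=23, 27+32=25
27 + H = {1, 3, 5, 7, 9, 11, 13, 15, 17, 19, 21, 23, 25, 27, 29, 31, 33} = 1 + H

27 + H = {1, 3, 5, 7, 9, 11, 13, 15, 17, 19, 21, 23, 25, 27, 29, 31, 33}


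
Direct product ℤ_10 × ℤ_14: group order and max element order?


|ℤ_10 × ℤ_14| = 10 × 14 = 140
Max element order = lcm(10,14) = 70
Cyclic? No (gcd=2)

|ℤ_10×ℤ_14| = 140, max element order = 70


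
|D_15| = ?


|D_n| = 2n (n rotations and n reflections)
|D_15| = 2×15 = 30

|D_15| = 30


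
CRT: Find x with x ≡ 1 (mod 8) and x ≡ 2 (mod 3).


m₁ = 8, m₂ = 3, gcd = 1, so CRT applies. M = m₁·m₂ = 24
Let M₁ = M/m₁ = 3, M₂ = M/m₂ = 8
Find y₁ ≡ M₁⁻¹ (mod m₁): 3⁻¹ ≡ 3 (mod 8)
Find y₂ ≡ M₂⁻¹ (mod m₂): 8⁻¹ ≡ 2 (mod 3)
x = a₁·M₁·y₁ + a₂·M₂·y₂ = 1·3·3 + 2·8·2 = 41
Reduce mod 24: x ≡ 17
Check: 17 mod 8 = 1 ✓, 17 mod 3 = 2 ✓

x ≡ 17 (mod 24)


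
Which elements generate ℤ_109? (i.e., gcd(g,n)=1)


g generates ℤ_n iff gcd(g,n) = 1
Prime factors of 109: 109
Generators are g ∈ {1,...,108} not divisible by any of these primes.
Generators: {1, 2, 3, 4, 5, 6, 7, 8, 9, 10, 11, 12, 13, 14, 15, 16, 17, 18, 19, 20, 21, 22, 23, 24, 25, 26, 27, 28, 29, 30, 31, 32, 33, 34, 35, 36, 37, 38, 39, 40, 41, 42, 43, 44, 45, 46, 47, 48, 49, 50, 51, 52, 53, 54, 55, 56, 57, 58, 59, 60, 61, 62, 63, 64, 65, 66, 67, 68, 69, 70, 71, 72, 73, 74, 75, 76, 77, 78, 79, 80, 81, 82, 83, 84, 85, 86, 87, 88, 89, 90, 91, 92, 93, 94, 95, 96, 97, 98, 99, 100, 101, 102, 103, 104, 105, 106, 107, 108}
Number of generators = φ(109) = 108

Generators of ℤ_109 = {1, 2, 3, 4, 5, 6, 7, 8, 9, 10, 11, 12, 13, 14, 15, 16, 17, 18, 19, 20, 21, 22, 23, 24, 25, 26, 27, 28, 29, 30, 31, 32, 33, 34, 35, 36, 37, 38, 39, 40, 41, 42, 43, 44, 45, 46, 47, 48, 49, 50, 51, 52, 53, 54, 55, 56, 57, 58, 59, 60, 61, 62, 63, 64, 65, 66, 67, 68, 69, 70, 71, 72, 73, 74, 75, 76, 77, 78, 79, 80, 81, 82, 83, 84, 85, 86, 87, 88, 89, 90, 91, 92, 93, 94, 95, 96, 97, 98, 99, 100, 101, 102, 103, 104, 105, 106, 107, 108}


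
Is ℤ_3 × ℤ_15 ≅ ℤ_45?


Comparing ℤ_3 × ℤ_15 and ℤ_45:
gcd(3,15) = 3 ≠ 1. Max element order in ℤ_3×ℤ_15 is lcm(3,15) = 15 < 45, so it has no element of order 45

No, ℤ_3 × ℤ_15 ≇ ℤ_45


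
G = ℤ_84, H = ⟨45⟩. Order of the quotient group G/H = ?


|⟨45⟩| = n / gcd(45, 84) = 84 / 3 = 28
H is normal (ℤ_84 is abelian).
|G/H| = |G| / |H| = 84 / 28 = 3

|G/H| = 3


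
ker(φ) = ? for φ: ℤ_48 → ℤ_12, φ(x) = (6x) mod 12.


Kernel = preimage of identity
ker(φ) = {x ∈ ℤ_48 : 6x ≡ 0 (mod 12)}. Since 12 | 48, φ is well-defined. The kernel is the cyclic subgroup ⟨2⟩ of ℤ_48 (order 24), i.e. {0, 2, 4, 6, 8, 10, 12, 14, 16, 18, 20, 22, 24, 26, 28, 30, 32, 34, 36, 38, 40, 42, 44, 46}

ker(φ) = {0, 2, 4, 6, 8, 10, 12, 14, 16, 18, 20, 22, 24, 26, 28, 30, 32, 34, 36, 38, 40, 42, 44, 46}


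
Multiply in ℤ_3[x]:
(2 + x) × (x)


Expand and collect like terms; reduce coefficients mod 3:
x^0: 2·0 = 0 ≡ 0 (mod 3)
x^1: 2·1 + 1·0 = 2 ≡ 2 (mod 3)
x^2: 1·1 = 1 ≡ 1 (mod 3)
Result: 2x + x^2

f · g = 2x + x^2


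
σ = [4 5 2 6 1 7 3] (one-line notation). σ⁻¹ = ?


To find σ⁻¹, swap domain and range:
σ(1) = 4 → σ⁻¹(4) = 1
σ(2) = 5 → σ⁻¹(5) = 2
σ(3) = 2 → σ⁻¹(2) = 3
σ(4) = 6 → σ⁻¹(6) = 4
σ(5) = 1 → σ⁻¹(1) = 5
σ(6) = 7 → σ⁻¹(7) = 6
σ(7) = 3 → σ⁻¹(3) = 7

σ⁻¹ = [5 3 7 1 2 4 6]


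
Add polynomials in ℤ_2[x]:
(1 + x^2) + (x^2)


Add coefficients mod 2:
x^0: 1 + 0 = 1 (mod 2)
x^1: 0 + 0 = 0 (mod 2)
x^2: 1 + 1 = 0 (mod 2)
Result: 1

f + g = 1


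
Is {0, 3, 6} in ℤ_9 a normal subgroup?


H = {0, 3, 6} in ℤ_9
ℤ_9 is abelian; every subgroup of an abelian group is normal

Yes, normal subgroup


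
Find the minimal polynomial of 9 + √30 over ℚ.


Let α = 9 + √30. Then α - 9 = √30, so (α - 9)² = 30, giving α² - 18α + 51 = 0. Degree 2 and α ∉ ℚ, so this is the minimal polynomial.

Minimal polynomial: x² - 18x + 51


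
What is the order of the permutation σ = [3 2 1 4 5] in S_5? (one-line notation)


Cycle decomposition: (1 3)
Cycle lengths: 2
Order = lcm(2) = 2

ord(σ) = 2


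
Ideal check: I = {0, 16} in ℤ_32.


Check ideal conditions for I = {0, 16} in ℤ_32:
(1) I is an additive subgroup? Yes
(2) For r ∈ ℤ_32 and a ∈ I: r·a ∈ I? Yes

Yes, I is an ideal of ℤ_32


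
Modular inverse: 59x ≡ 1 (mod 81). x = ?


Use the extended Euclidean algorithm to write 1 = 59·s + 81·t; then s mod 81 is the inverse.
Euclidean algorithm:
  59 = 0·81 + 59
  81 = 1·59 + 22
  59 = 2·22 + 15
  22 = 1·15 + 7
  15 = 2·7 + 1
  7 = 7·1 + 0
gcd(59,81) = 1
Back-substitution gives: 59·(11) + 81·(-8) = 1
So 59⁻¹ ≡ 11 ≡ 11 (mod 81)
Check: 59 × 11 = 649 ≡ 1 (mod 81) ✓

59⁻¹ ≡ 11 (mod 81)


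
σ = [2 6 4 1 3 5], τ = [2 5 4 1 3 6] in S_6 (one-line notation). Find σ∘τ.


σ∘τ: apply τ first, then σ
1 →τ 2 →σ 6
2 →τ 5 →σ 3
3 →τ 4 →σ 1
4 →τ 1 →σ 2
5 →τ 3 →σ 4
6 →τ 6 →σ 5

σ∘τ = [6 3 1 2 4 5]


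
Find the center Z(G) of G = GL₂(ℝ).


Z(G) = {g ∈ G | gx = xg for all x ∈ G}
Only scalar multiples of the identity commute with all invertible matrices

Z(GL₂(ℝ)) = {aI : a ∈ ℝ, a ≠ 0}


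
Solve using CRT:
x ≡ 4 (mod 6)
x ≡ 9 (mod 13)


m₁ = 6, m₂ = 13, gcd = 1, so CRT applies. M = m₁·m₂ = 78
Let M₁ = M/m₁ = 13, M₂ = M/m₂ = 6
Find y₁ ≡ M₁⁻¹ (mod m₁): 13⁻¹ ≡ 1 (mod 6)
Find y₂ ≡ M₂⁻¹ (mod m₂): 6⁻¹ ≡ 11 (mod 13)
x = a₁·M₁·y₁ + a₂·M₂·y₂ = 4·13·1 + 9·6·11 = 646
Reduce mod 78: x ≡ 22
Check: 22 mod 6 = 4 ✓, 22 mod 13 = 9 ✓

x ≡ 22 (mod 78)


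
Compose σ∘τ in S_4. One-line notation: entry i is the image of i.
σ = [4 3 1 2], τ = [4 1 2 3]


σ∘τ: apply τ first, then σ
1 →τ 4 →σ 2
2 →τ 1 →σ 4
3 →τ 2 →σ 3
4 →τ 3 →σ 1

σ∘τ = [2 4 3 1]


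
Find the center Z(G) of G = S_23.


Z(G) = {g ∈ G | gx = xg for all x ∈ G}
S_n is non-abelian for n ≥ 3; Z(S_23) is trivial

Z(S_23) = {e}


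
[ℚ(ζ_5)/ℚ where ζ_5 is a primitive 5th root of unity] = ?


[ℚ(ζ_n):ℚ] = deg Φ_n(x) = φ(n). Here φ(5) = 4

[ℚ(ζ_5)/ℚ where ζ_5 is a primitive 5th root of unity] = 4


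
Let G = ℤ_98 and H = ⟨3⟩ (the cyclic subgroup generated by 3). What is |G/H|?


|⟨3⟩| = n / gcd(3, 98) = 98 / 1 = 98
H is normal (ℤ_98 is abelian).
|G/H| = |G| / |H| = 98 / 98 = 1

|G/H| = 1


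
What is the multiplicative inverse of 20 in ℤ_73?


Use the extended Euclidean algorithm to write 1 = 20·s + 73·t; then s mod 73 is the inverse.
Euclidean algorithm:
  20 = 0·73 + 20
  73 = 3·20 + 13
  20 = 1·13 + 7
  13 = 1·7 + 6
  7 = 1·6 + 1
  6 = 6·1 + 0
gcd(20,73) = 1
Back-substitution gives: 20·(11) + 73·(-3) = 1
So 20⁻¹ ≡ 11 ≡ 11 (mod 73)
Check: 20 × 11 = 220 ≡ 1 (mod 73) ✓

20⁻¹ ≡ 11 (mod 73)


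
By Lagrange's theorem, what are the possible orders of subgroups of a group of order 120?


Lagrange's theorem: |H| divides |G|
|G| = 120
Divisors of 120: 1, 2, 3, 4, 5, 6, 8, 10, 12, 15, 20, 24, 30, 40, 60, 120

Possible subgroup orders: {1, 2, 3, 4, 5, 6, 8, 10, 12, 15, 20, 24, 30, 40, 60, 120}


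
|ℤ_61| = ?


ℤ_n has n elements.

|ℤ_61| = 61


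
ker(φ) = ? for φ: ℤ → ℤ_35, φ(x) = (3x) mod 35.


Kernel = preimage of identity
ker(φ) = {x ∈ ℤ : 3x ≡ 0 (mod 35)}. gcd(3,35) = 1, so 3x ≡ 0 (mod 35) ⟺ x ≡ 0 (mod 35/1 = 35). Hence ker(φ) = 35ℤ

ker(φ) = 35ℤ


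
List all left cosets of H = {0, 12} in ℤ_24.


H = {0, 12}, |H| = 2
Number of cosets = |G|/|H| = 24/2 = 12
0 + H = {0, 12}
1 + H = {1, 13}
2 + H = {2, 14}
3 + H = {3, 15}
4 + H = {4, 16}
5 + H = {5, 17}
6 + H = {6, 18}
7 + H = {7, 19}
8 + H = {8, 20}
9 + H = {9, 21}
10 + H = {10, 22}
11 + H = {11, 23}

Cosets: 0+H={0,12}; 1+H={1,13}; 2+H={2,14}; 3+H={3,15}; 4+H={4,16}; 5+H={5,17}; 6+H={6,18}; 7+H={7,19}; 8+H={8,20}; 9+H={9,21}; 10+H={10,22}; 11+H={11,23}


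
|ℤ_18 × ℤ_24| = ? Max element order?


|ℤ_18 × ℤ_24| = 18 × 24 = 432
Max element order = lcm(18,24) = 72
Cyclic? No (gcd=6)

|ℤ_18×ℤ_24| = 432, max element order = 72


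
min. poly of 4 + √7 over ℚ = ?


Let α = 4 + √7. Then α - 4 = √7, so (α - 4)² = 7, giving α² - 8α + 9 = 0. Degree 2 and α ∉ ℚ, so this is the minimal polynomial.

Minimal polynomial: x² - 8x + 9


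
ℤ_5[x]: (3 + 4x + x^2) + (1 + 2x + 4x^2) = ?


Add coefficients mod 5:
x^0: 3 + 1 = 4 (mod 5)
x^1: 4 + 2 = 1 (mod 5)
x^2: 1 + 4 = 0 (mod 5)
Result: 4 + x

f + g = 4 + x


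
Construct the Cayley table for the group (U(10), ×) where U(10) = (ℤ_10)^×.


Elements: {1, 3, 7, 9}
Operation: multiplication mod 10
Entry (a, b) = (a × b) mod 10

Cayley table:
  | 1 | 3 | 7 | 9
1 | 1 | 3 | 7 | 9
3 | 3 | 9 | 1 | 7
7 | 7 | 1 | 9 | 3
9 | 9 | 7 | 3 | 1


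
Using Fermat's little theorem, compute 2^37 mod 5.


Fermat's little theorem: if p is prime and gcd(a,p)=1, then a^(p-1) ≡ 1 (mod p)
p = 5 is prime, gcd(2,5) = 1
Reduce exponent: 37 mod 4 = 1
So 2^37 ≡ 2^1 (mod 5)
2^1 mod 5 = 2

2^37 ≡ 2 (mod 5)


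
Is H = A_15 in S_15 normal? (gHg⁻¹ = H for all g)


H = A_15 in S_15
A_15 has index 2 in S_15, and every subgroup of index 2 is normal

Yes, normal subgroup


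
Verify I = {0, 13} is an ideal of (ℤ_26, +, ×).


Check ideal conditions for I = {0, 13} in ℤ_26:
(1) I is an additive subgroup? Yes
(2) For r ∈ ℤ_26 and a ∈ I: r·a ∈ I? Yes

Yes, I is an ideal of ℤ_26


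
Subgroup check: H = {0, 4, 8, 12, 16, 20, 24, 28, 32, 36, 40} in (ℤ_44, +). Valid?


Subgroup test for H = {0, 4, 8, 12, 16, 20, 24, 28, 32, 36, 40} in (ℤ_44, +):
(1) 0 ∈ H? Yes
(2) Closure: for all a,b ∈ H, (a+b) mod 44 ∈ H? Yes
(3) Inverses: for all a ∈ H, -a mod 44 ∈ H? Yes

Yes, H is a subgroup of ℤ_44


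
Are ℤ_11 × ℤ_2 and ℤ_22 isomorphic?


Comparing ℤ_11 × ℤ_2 and ℤ_22:
gcd(11,2) = 1, so ℤ_11 × ℤ_2 ≅ ℤ_22 (CRT)

Yes, ℤ_11 × ℤ_2 ≅ ℤ_22


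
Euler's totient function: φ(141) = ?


Factor n: 141 = 3 × 47
φ(n) = n · ∏(1 - 1/p) over distinct primes p | n
φ(141) = 141 · (1 - 1/3) · (1 - 1/47) = 92

φ(141) = 92


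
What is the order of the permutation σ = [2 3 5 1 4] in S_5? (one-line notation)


Cycle decomposition: (1 2 3 5 4)
Cycle lengths: 5
Order = lcm(5) = 5

ord(σ) = 5


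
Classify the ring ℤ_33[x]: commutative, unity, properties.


ℤ_33 has zero divisors (3·11 ≡ 0), and these lift to constant zero divisors in ℤ_33[x]; so not an integral domain
Commutative: Yes
Integral domain: No
Has unity: Yes

ℤ_33[x]: Commutative=Yes, Unity=Yes


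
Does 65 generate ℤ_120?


g generates ℤ_n iff gcd(g, n) = 1
gcd(65, 120) = 5
Since gcd = 5 ≠ 1, ⟨65⟩ has order 24 < 120, so 65 is not a generator.

No, 65 does not generate ℤ_120


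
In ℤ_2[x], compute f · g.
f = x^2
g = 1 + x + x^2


Expand and collect like terms; reduce coefficients mod 2:
x^0: 0·1 = 0 ≡ 0 (mod 2)
x^1: 0·1 + 0·1 = 0 ≡ 0 (mod 2)
x^2: 0·1 + 0·1 + 1·1 = 1 ≡ 1 (mod 2)
x^3: 0·1 + 1·1 = 1 ≡ 1 (mod 2)
x^4: 1·1 = 1 ≡ 1 (mod 2)
Result: x^2 + x^3 + x^4

f · g = x^2 + x^3 + x^4


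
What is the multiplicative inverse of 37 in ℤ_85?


Use the extended Euclidean algorithm to write 1 = 37·s + 85·t; then s mod 85 is the inverse.
Euclidean algorithm:
  37 = 0·85 + 37
  85 = 2·37 + 11
  37 = 3·11 + 4
  11 = 2·4 + 3
  4 = 1·3 + 1
  3 = 3·1 + 0
gcd(37,85) = 1
Back-substitution gives: 37·(23) + 85·(-10) = 1
So 37⁻¹ ≡ 23 ≡ 23 (mod 85)
Check: 37 × 23 = 851 ≡ 1 (mod 85) ✓

37⁻¹ ≡ 23 (mod 85)


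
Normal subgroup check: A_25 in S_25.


H = A_25 in S_25
A_25 has index 2 in S_25, and every subgroup of index 2 is normal

Yes, normal subgroup


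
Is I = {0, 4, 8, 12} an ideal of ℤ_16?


Check ideal conditions for I = {0, 4, 8, 12} in ℤ_16:
(1) I is an additive subgroup? Yes
(2) For r ∈ ℤ_16 and a ∈ I: r·a ∈ I? Yes

Yes, I is an ideal of ℤ_16


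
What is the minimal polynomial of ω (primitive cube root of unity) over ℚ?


ω satisfies x² + x + 1 = 0 (the cyclotomic polynomial Φ₃)

Minimal polynomial: x² + x + 1


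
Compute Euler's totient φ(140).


Factor n: 140 = 2^2 × 5 × 7
φ(n) = n · ∏(1 - 1/p) over distinct primes p | n
φ(140) = 140 · (1 - 1/2) · (1 - 1/5) · (1 - 1/7) = 48

φ(140) = 48


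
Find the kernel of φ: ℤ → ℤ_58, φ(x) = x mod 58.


Kernel = preimage of identity
ker(φ) = {x ∈ ℤ : x ≡ 0 (mod 58)} = 58ℤ = {0, ±58, ±116, ...}

ker(φ) = 58ℤ


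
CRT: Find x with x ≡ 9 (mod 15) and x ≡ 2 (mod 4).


m₁ = 15, m₂ = 4, gcd = 1, so CRT applies. M = m₁·m₂ = 60
Let M₁ = M/m₁ = 4, M₂ = M/m₂ = 15
Find y₁ ≡ M₁⁻¹ (mod m₁): 4⁻¹ ≡ 4 (mod 15)
Find y₂ ≡ M₂⁻¹ (mod m₂): 15⁻¹ ≡ 3 (mod 4)
x = a₁·M₁·y₁ + a₂·M₂·y₂ = 9·4·4 + 2·15·3 = 234
Reduce mod 60: x ≡ 54
Check: 54 mod 15 = 9 ✓, 54 mod 4 = 2 ✓

x ≡ 54 (mod 60)


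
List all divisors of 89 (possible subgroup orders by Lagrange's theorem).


Lagrange's theorem: |H| divides |G|
|G| = 89
Divisors of 89: 1, 89

Possible subgroup orders: {1, 89}


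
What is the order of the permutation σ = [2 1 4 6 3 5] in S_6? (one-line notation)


Cycle decomposition: (1 2) (3 4 6 5)
Cycle lengths: 2, 4
Order = lcm(2, 4) = 4

ord(σ) = 4


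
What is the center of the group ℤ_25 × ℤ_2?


Z(G) = {g ∈ G | gx = xg for all x ∈ G}
Direct product of abelian groups is abelian, so Z(G) = G

Z(ℤ_25 × ℤ_2) = ℤ_25 × ℤ_2


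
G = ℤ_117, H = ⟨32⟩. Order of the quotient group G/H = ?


|⟨32⟩| = n / gcd(32, 117) = 117 / 1 = 117
H is normal (ℤ_117 is abelian).
|G/H| = |G| / |H| = 117 / 117 = 1

|G/H| = 1


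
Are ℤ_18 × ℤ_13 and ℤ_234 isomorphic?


Comparing ℤ_18 × ℤ_13 and ℤ_234:
gcd(18,13) = 1, so ℤ_18 × ℤ_13 ≅ ℤ_234 (CRT)

Yes, ℤ_18 × ℤ_13 ≅ ℤ_234


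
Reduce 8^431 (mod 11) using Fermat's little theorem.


Fermat's little theorem: if p is prime and gcd(a,p)=1, then a^(p-1) ≡ 1 (mod p)
p = 11 is prime, gcd(8,11) = 1
Reduce exponent: 431 mod 10 = 1
So 8^431 ≡ 8^1 (mod 11)
8^1 mod 11 = 8

8^431 ≡ 8 (mod 11)


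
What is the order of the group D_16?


|D_n| = 2n (n rotations and n reflections)
|D_16| = 2×16 = 32

|D_16| = 32


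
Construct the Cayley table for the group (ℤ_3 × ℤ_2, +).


Elements: {(0,0), (0,1), (1,0), (1,1), (2,0), (2,1)}
Operation: componentwise addition mod (3, 2)
Entry (a, b) = ((a₁+b₁) mod 3, (a₂+b₂) mod 2)

Cayley table:
      | (0,0) | (0,1) | (1,0) | (1,1) | (2,0) | (2,1)
(0,0) | (0,0) | (0,1) | (1,0) | (1,1) | (2,0) | (2,1)
(0,1) | (0,1) | (0,0) | (1,1) | (1,0) | (2,1) | (2,0)
(1,0) | (1,0) | (1,1) | (2,0) | (2,1) | (0,0) | (0,1)
(1,1) | (1,1) | (1,0) | (2,1) | (2,0) | (0,1) | (0,0)
(2,0) | (2,0) | (2,1) | (0,0) | (0,1) | (1,0) | (1,1)
(2,1) | (2,1) | (2,0) | (0,1) | (0,0) | (1,1) | (1,0)
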